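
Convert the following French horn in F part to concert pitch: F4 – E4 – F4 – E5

The French horn in F sounds a perfect fifth below written, so transpose each written note down a perfect fifth.
F4 becomes Bb3
E4 becomes A3
F4 becomes Bb3
E5 becomes A4

Bb3 A3 Bb3 A4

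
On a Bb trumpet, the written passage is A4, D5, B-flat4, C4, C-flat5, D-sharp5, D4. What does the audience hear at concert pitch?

G4 C5 Ab4 Bb3 Bbb4 C#5 C4

The Bb trumpet sounds a major second below written, so transpose each written note down a major second.
A4 → G4
D5 → C5
Bb4 → Ab4
C4 → Bb3
Cb5 → Bbb4
D#5 → C#5
D4 → C4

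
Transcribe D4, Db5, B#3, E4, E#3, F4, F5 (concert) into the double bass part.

D5 Db6 B#4 E5 E#4 F5 F6

Written C4 sounds as C3 on the double bass, so concert pitches are written a perfect octave up.
D4 → D5
Db5 → Db6
B#3 → B#4
E4 → E5
E#3 → E#4
F4 → F5
F5 → F6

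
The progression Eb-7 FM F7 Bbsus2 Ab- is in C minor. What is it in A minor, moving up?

C minor up to A minor is a major sixth; each chord root moves by that interval while the quality stays the same.
Eb-7: root Eb up a major sixth → C, giving C-7.
FM: root F up a major sixth → D, giving DM.
F7: root F up a major sixth → D, giving D7.
Bbsus2: root Bb up a major sixth → G, giving Gsus2.
Ab-: root Ab up a major sixth → F, giving F-.

C-7 DM D7 Gsus2 F-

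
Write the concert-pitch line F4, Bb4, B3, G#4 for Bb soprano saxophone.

G4 C5 C#4 A#4

Written C4 sounds as Bb3 on the Bb soprano saxophone, so concert pitches are written a major second up.
F4 → G4
Bb4 → C5
B3 → C#4
G#4 → A#4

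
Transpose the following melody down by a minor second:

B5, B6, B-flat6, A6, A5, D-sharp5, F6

A#5 A#6 A6 G#6 G#5 C##5 E6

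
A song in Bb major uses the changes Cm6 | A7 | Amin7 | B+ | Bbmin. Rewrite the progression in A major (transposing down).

Bm6 G#7 G#min7 A#+ Amin

Bb major down to A major is a minor second; each chord root moves by that interval while the quality stays the same.
Cm6: root C down a minor second → B, giving Bm6.
A7: root A down a minor second → G#, giving G#7.
Amin7: root A down a minor second → G#, giving G#min7.
B+: root B down a minor second → A#, giving A#+.
Bbmin: root Bb down a minor second → A, giving Amin.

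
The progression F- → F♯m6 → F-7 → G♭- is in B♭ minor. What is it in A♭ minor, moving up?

Eb- Em6 Eb-7 Fb-

B♭ minor up to A♭ minor is a minor seventh; each chord root moves by that interval while the quality stays the same.
F-: root F up a minor seventh → Eb, giving Eb-.
F♯m6: root F♯ up a minor seventh → E, giving Em6.
F-7: root F up a minor seventh → Eb, giving Eb-7.
G♭-: root G♭ up a minor seventh → Fb, giving Fb-.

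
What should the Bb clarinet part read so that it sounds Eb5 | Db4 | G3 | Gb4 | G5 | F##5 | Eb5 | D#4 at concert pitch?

F5 Eb4 A3 Ab4 A5 G##5 F5 E#4

The Bb clarinet sounds a major second below written, so the written part must be a major second above concert — transpose each note up.
Eb5 to F5
Db4 to Eb4
G3 to A3
Gb4 to Ab4
G5 to A5
F##5 to G##5
Eb5 to F5
D#4 to E#4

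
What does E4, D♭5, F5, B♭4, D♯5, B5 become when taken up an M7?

A major seventh up from E4 gives D#5.
Db5: a seventh up reaches C, and 11 semitones makes it C6.
F5: a seventh up reaches E, and 11 semitones makes it E6.
A major seventh up from Bb4 gives A5.
D#5 up a major seventh is C##6.
A major seventh up from B5 gives A#6.

D#5 C6 E6 A5 C##6 A#6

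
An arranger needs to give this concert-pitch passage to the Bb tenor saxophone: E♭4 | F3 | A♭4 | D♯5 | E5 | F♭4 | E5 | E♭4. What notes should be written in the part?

F5 G4 Bb5 E#6 F#6 Gb5 F#6 F5

Written C4 sounds as Bb2 on the Bb tenor saxophone, so concert pitches are written a major ninth up.
Eb4 to F5
F3 to G4
Ab4 to Bb5
D#5 to E#6
E5 to F#6
Fb4 to Gb5
E5 to F#6
Eb4 to F5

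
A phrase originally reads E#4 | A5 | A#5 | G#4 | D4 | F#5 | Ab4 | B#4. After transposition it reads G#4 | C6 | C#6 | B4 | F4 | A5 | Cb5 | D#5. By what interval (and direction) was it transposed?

From E#4 to G#4 is 3 letter names — a third of some quality.
E#4 to G#4 is 3 semitones, which makes it a minor third; the second version is higher, so the direction is up.
Checking another pair — B#4 → D#5 — gives the same interval.

up a minor third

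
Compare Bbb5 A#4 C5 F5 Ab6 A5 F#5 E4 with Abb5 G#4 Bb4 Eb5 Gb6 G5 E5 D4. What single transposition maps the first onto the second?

down a major second

Take the first pair: Bbb5 → Abb5. B to A spans 2 letter names, so the interval is some kind of second.
Abb5 to Bbb5 is 2 semitones, which makes it a major second; the second version is lower, so the direction is down.
Checking another pair — E4 → D4 — gives the same interval.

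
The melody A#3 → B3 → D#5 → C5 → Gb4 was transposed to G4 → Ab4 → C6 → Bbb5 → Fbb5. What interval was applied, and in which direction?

up a diminished seventh

From A#3 to G4 is 7 letter names — a seventh of some quality.
A#3 to G4 is 9 semitones, which makes it a diminished seventh; the second version is higher, so the direction is up.
Checking another pair — Gb4 → Fbb5 — gives the same interval.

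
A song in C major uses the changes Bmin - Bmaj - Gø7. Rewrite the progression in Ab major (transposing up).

Gmin Gmaj Ebø7

C major up to Ab major is a minor sixth; each chord root moves by that interval while the quality stays the same.
Bmin: root B up a minor sixth → G, giving Gmin.
Bmaj: root B up a minor sixth → G, giving Gmaj.
Gø7: root G up a minor sixth → Eb, giving Ebø7.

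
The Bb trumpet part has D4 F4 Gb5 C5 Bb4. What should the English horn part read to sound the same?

First find concert pitch: the Bb trumpet sounds a major second below written, so D4 F4 Gb5 C5 Bb4 sounds C4 Eb4 Fb5 Bb4 Ab4.
Then write for English horn: it sounds a perfect fifth below written, so the part must be a perfect fifth above concert.
C4 → G4
Eb4 → Bb4
Fb5 → Cb6
Bb4 → F5
Ab4 → Eb5

G4 Bb4 Cb6 F5 Eb5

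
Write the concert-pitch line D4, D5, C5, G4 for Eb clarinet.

Written C4 sounds as Eb4 on the Eb clarinet, so concert pitches are written a minor third down.
D4 → B3
D5 → B4
C5 → A4
G4 → E4

B3 B4 A4 E4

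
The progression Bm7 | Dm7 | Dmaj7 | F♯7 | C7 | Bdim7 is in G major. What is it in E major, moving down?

G#m7 Bm7 Bmaj7 D#7 A7 G#dim7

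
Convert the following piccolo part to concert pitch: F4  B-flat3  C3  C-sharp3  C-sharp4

F5 Bb4 C4 C#4 C#5

Written C4 on the piccolo sounds as C5, a perfect octave higher; apply that shift to every note.
F4 becomes F5
Bb3 becomes Bb4
C3 becomes C4
C#3 becomes C#4
C#4 becomes C#5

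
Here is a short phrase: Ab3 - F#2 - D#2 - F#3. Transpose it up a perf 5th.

Eb4 C#3 A#2 C#4

Ab3 gives Eb4
F#2 gives C#3
D#2 gives A#2
F#3 gives C#4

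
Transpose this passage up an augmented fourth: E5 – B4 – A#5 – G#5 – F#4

A#5 E#5 D##6 C##6 B#4

E5 becomes A#5
B4 becomes E#5
A#5 becomes D##6
G#5 becomes C##6
F#4 becomes B#4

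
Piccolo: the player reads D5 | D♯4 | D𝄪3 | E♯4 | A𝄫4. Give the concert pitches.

D6 D#5 D##4 E#5 Abb5

The piccolo sounds a perfect octave above written, so transpose each written note up a perfect octave.
D5 -> D6
D#4 -> D#5
D##3 -> D##4
E#4 -> E#5
Abb4 -> Abb5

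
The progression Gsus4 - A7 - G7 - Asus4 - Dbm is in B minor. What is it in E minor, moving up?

Csus4 D7 C7 Dsus4 Gbm

B minor up to E minor is a perfect fourth; each chord root moves by that interval while the quality stays the same.
Gsus4: root G up a perfect fourth → C, giving Csus4.
A7: root A up a perfect fourth → D, giving D7.
G7: root G up a perfect fourth → C, giving C7.
Asus4: root A up a perfect fourth → D, giving Dsus4.
Dbm: root Db up a perfect fourth → Gb, giving Gbm.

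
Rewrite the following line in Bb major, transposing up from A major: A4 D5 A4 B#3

A major to Bb major up is a minor second, so every note moves up by that interval.
A4 → Bb4
D5 → Eb5
A4 → Bb4
B#3 → C#4

Bb4 Eb5 Bb4 C#4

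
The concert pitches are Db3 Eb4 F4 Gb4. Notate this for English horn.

Written C4 sounds as F3 on the English horn, so concert pitches are written a perfect fifth up.
Db3 -> Ab3
Eb4 -> Bb4
F4 -> C5
Gb4 -> Db5

Ab3 Bb4 C5 Db5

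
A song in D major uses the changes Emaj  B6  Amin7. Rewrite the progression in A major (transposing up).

Bmaj F#6 Emin7

D major up to A major is a perfect fifth; each chord root moves by that interval while the quality stays the same.
Emaj: root E up a perfect fifth → B, giving Bmaj.
B6: root B up a perfect fifth → F#, giving F#6.
Amin7: root A up a perfect fifth → E, giving Emin7.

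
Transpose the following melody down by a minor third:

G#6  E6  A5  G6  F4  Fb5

E#6 C#6 F#5 E6 D4 Db5

G#6 -> E#6
E6 -> C#6
A5 -> F#5
G6 -> E6
F4 -> D4
Fb5 -> Db5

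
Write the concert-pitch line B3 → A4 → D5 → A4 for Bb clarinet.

C#4 B4 E5 B4

The Bb clarinet sounds a major second below written, so the written part must be a major second above concert — transpose each note up.
B3 gives C#4
A4 gives B4
D5 gives E5
A4 gives B4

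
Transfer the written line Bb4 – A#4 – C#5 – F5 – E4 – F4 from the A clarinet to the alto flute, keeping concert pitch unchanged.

C5 B#4 D#5 G5 F#4 G4

First find concert pitch: the A clarinet sounds a minor third below written, so Bb4 A#4 C#5 F5 E4 F4 sounds G4 F##4 A#4 D5 C#4 D4.
Then write for alto flute: it sounds a perfect fourth below written, so the part must be a perfect fourth above concert.
G4 → C5
F##4 → B#4
A#4 → D#5
D5 → G5
C#4 → F#4
D4 → G4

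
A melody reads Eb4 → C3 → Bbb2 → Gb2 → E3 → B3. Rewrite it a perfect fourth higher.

Eb4: a fourth up reaches A, and 5 semitones makes it Ab4.
C3: a fourth up reaches F, and 5 semitones makes it F3.
A perfect fourth up from Bbb2 gives Ebb3.
A perfect fourth up from Gb2 gives Cb3.
A perfect fourth up from E3 gives A3.
B3 up a perfect fourth is E4.

Ab4 F3 Ebb3 Cb3 A3 E4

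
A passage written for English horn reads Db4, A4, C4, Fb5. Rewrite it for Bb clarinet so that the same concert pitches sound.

Ab3 E4 G3 Cb5

First find concert pitch: the English horn sounds a perfect fifth below written, so Db4 A4 C4 Fb5 sounds Gb3 D4 F3 Bbb4.
Then write for Bb clarinet: it sounds a major second below written, so the part must be a major second above concert.
Gb3 → Ab3
D4 → E4
F3 → G3
Bbb4 → Cb5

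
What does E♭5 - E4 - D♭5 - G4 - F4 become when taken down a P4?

Bb4 B3 Ab4 D4 C4

Eb5: a fourth down reaches B, and 5 semitones makes it Bb4.
E4: a fourth down reaches B, and 5 semitones makes it B3.
A perfect fourth down from Db5 gives Ab4.
G4: a fourth down reaches D, and 5 semitones makes it D4.
F4 down a perfect fourth is C4.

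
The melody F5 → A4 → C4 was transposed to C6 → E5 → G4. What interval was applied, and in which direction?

Take the first pair: F5 → C6. F to C spans 5 letter names, so the interval is some kind of fifth.
F5 to C6 is 7 semitones, which makes it a perfect fifth; the second version is higher, so the direction is up.
Checking another pair — C4 → G4 — gives the same interval.

up a perfect fifth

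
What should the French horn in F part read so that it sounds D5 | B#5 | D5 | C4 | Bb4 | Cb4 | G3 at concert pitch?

A5 F##6 A5 G4 F5 Gb4 D4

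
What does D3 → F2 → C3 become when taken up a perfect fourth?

G3 Bb2 F3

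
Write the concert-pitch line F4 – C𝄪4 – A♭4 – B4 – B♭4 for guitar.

F5 C##5 Ab5 B5 Bb5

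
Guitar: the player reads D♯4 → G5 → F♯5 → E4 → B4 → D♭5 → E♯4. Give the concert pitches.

D#3 G4 F#4 E3 B3 Db4 E#3

Written C4 on the guitar sounds as C3, a perfect octave lower; apply that shift to every note.
D#4 -> D#3
G5 -> G4
F#5 -> F#4
E4 -> E3
B4 -> B3
Db5 -> Db4
E#4 -> E#3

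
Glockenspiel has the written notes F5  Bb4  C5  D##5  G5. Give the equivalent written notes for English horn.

C8 F7 G7 A##7 D8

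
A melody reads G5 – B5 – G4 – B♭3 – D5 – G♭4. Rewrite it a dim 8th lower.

G5 to G#4
B5 to B#4
G4 to G#3
Bb3 to B2
D5 to D#4
Gb4 to G3

G#4 B#4 G#3 B2 D#4 G3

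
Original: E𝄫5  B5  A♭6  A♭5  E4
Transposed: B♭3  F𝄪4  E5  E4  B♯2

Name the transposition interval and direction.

down a diminished eleventh

Take the first pair: Ebb5 → Bb3. E to B spans 11 letter names, so the interval is some kind of eleventh.
Bb3 to Ebb5 is 16 semitones, which makes it a diminished eleventh; the second version is lower, so the direction is down.
Checking another pair — E4 → B#2 — gives the same interval.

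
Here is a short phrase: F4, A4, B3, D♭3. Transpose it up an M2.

G4 B4 C#4 Eb3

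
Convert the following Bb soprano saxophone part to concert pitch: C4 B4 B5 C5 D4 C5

Bb3 A4 A5 Bb4 C4 Bb4

The Bb soprano saxophone sounds a major second below written, so transpose each written note down a major second.
C4 -> Bb3
B4 -> A4
B5 -> A5
C5 -> Bb4
D4 -> C4
C5 -> Bb4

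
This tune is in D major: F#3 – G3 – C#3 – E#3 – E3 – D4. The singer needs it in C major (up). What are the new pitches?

D major to C major up is a minor seventh, so every note moves up by that interval.
F#3 → E4
G3 → F4
C#3 → B3
E#3 → D#4
E3 → D4
D4 → C5

E4 F4 B3 D#4 D4 C5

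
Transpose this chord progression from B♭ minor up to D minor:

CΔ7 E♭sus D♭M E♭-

B♭ minor up to D minor is a major third; each chord root moves by that interval while the quality stays the same.
CΔ7: root C up a major third → E, giving EΔ7.
E♭sus: root E♭ up a major third → G, giving Gsus.
D♭M: root D♭ up a major third → F, giving FM.
E♭-: root E♭ up a major third → G, giving G-.

EΔ7 Gsus FM G-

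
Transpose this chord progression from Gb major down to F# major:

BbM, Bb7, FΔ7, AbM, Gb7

A#M A#7 E#Δ7 G#M F#7

Gb major down to F# major is a diminished second; each chord root moves by that interval while the quality stays the same.
BbM: root Bb down a diminished second → A#, giving A#M.
Bb7: root Bb down a diminished second → A#, giving A#7.
FΔ7: root F down a diminished second → E#, giving E#Δ7.
AbM: root Ab down a diminished second → G#, giving G#M.
Gb7: root Gb down a diminished second → F#, giving F#7.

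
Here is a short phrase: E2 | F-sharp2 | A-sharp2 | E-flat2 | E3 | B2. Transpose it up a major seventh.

E2 to D#3
F#2 to E#3
A#2 to G##3
Eb2 to D3
E3 to D#4
B2 to A#3

D#3 E#3 G##3 D3 D#4 A#3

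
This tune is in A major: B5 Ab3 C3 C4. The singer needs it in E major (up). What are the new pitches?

A major to E major up is a perfect fifth, so every note moves up by that interval.
B5 → F#6
Ab3 → Eb4
C3 → G3
C4 → G4

F#6 Eb4 G3 G4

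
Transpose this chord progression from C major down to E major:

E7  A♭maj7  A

G#7 Cmaj7 C#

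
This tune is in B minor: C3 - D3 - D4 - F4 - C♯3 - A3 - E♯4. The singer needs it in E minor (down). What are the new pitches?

F2 G2 G3 Bb3 F#2 D3 A#3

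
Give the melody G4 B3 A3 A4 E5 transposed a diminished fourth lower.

G4 to D#4
B3 to F##3
A3 to E#3
A4 to E#4
E5 to B#4

D#4 F##3 E#3 E#4 B#4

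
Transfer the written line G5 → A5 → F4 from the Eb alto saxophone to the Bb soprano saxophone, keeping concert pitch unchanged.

First find concert pitch: the Eb alto saxophone sounds a major sixth below written, so G5 A5 F4 sounds Bb4 C5 Ab3.
Then write for Bb soprano saxophone: it sounds a major second below written, so the part must be a major second above concert.
Bb4 → C5
C5 → D5
Ab3 → Bb3

C5 D5 Bb3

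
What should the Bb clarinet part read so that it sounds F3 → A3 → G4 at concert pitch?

G3 B3 A4

Written C4 sounds as Bb3 on the Bb clarinet, so concert pitches are written a major second up.
F3 to G3
A3 to B3
G4 to A4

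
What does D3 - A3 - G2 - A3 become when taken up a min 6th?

D3 -> Bb3
A3 -> F4
G2 -> Eb3
A3 -> F4

Bb3 F4 Eb3 F4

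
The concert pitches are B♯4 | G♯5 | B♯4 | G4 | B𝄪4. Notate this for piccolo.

The piccolo sounds a perfect octave above written, so the written part must be a perfect octave below concert — transpose each note down.
B#4 gives B#3
G#5 gives G#4
B#4 gives B#3
G4 gives G3
B##4 gives B##3

B#3 G#4 B#3 G3 B##3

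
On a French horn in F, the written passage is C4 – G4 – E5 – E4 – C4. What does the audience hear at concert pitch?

F3 C4 A4 A3 F3

The French horn in F sounds a perfect fifth below written, so transpose each written note down a perfect fifth.
C4 -> F3
G4 -> C4
E5 -> A4
E4 -> A3
C4 -> F3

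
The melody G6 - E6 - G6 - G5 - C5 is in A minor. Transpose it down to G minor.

From A down to G is a major second; apply that to each pitch.
G6 gives F6
E6 gives D6
G6 gives F6
G5 gives F5
C5 gives Bb4

F6 D6 F6 F5 Bb4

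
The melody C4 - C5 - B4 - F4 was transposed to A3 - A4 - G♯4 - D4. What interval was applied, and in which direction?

down a minor third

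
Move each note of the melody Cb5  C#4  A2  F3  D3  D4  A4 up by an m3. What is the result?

Cb5 up a minor third is Ebb5.
C#4: a third up reaches E, and 3 semitones makes it E4.
A2: a third up reaches C, and 3 semitones makes it C3.
A minor third up from F3 gives Ab3.
D3: a third up reaches F, and 3 semitones makes it F3.
D4 up a minor third is F4.
A minor third up from A4 gives C5.

Ebb5 E4 C3 Ab3 F3 F4 C5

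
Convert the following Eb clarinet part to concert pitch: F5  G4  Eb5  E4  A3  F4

Written C4 on the Eb clarinet sounds as Eb4, a minor third higher; apply that shift to every note.
F5 becomes Ab5
G4 becomes Bb4
Eb5 becomes Gb5
E4 becomes G4
A3 becomes C4
F4 becomes Ab4

Ab5 Bb4 Gb5 G4 C4 Ab4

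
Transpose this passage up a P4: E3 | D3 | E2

A3 G3 A2

E3 -> A3
D3 -> G3
E2 -> A2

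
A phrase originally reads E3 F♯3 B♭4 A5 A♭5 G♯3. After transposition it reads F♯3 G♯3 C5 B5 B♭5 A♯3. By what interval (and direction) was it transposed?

up a major second

From E3 to F#3 is 2 letter names — a second of some quality.
E3 to F#3 is 2 semitones, which makes it a major second; the second version is higher, so the direction is up.
Checking another pair — G#3 → A#3 — gives the same interval.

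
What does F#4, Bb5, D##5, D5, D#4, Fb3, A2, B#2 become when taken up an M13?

D#6 G7 B##6 B6 B#5 Db5 F#4 G##4

A major thirteenth up from F#4 gives D#6.
A major thirteenth up from Bb5 gives G7.
D##5: a thirteenth up reaches B, and 21 semitones makes it B##6.
A major thirteenth up from D5 gives B6.
D#4 up a major thirteenth is B#5.
Fb3: a thirteenth up reaches D, and 21 semitones makes it Db5.
A2 up a major thirteenth is F#4.
B#2: a thirteenth up reaches G, and 21 semitones makes it G##4.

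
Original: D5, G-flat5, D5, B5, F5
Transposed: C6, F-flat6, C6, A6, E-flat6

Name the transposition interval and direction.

up a minor seventh

From D5 to C6 is 7 letter names — a seventh of some quality.
D5 to C6 is 10 semitones, which makes it a minor seventh; the second version is higher, so the direction is up.
Checking another pair — F5 → Eb6 — gives the same interval.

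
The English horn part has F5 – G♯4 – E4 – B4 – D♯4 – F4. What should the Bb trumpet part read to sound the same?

First find concert pitch: the English horn sounds a perfect fifth below written, so F5 G♯4 E4 B4 D♯4 F4 sounds Bb4 C#4 A3 E4 G#3 Bb3.
Then write for Bb trumpet: it sounds a major second below written, so the part must be a major second above concert.
Bb4 → C5
C#4 → D#4
A3 → B3
E4 → F#4
G#3 → A#3
Bb3 → C4

C5 D#4 B3 F#4 A#3 C4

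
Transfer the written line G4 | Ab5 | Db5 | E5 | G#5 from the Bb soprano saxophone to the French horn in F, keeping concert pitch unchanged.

First find concert pitch: the Bb soprano saxophone sounds a major second below written, so G4 Ab5 Db5 E5 G#5 sounds F4 Gb5 Cb5 D5 F#5.
Then write for French horn in F: it sounds a perfect fifth below written, so the part must be a perfect fifth above concert.
F4 → C5
Gb5 → Db6
Cb5 → Gb5
D5 → A5
F#5 → C#6

C5 Db6 Gb5 A5 C#6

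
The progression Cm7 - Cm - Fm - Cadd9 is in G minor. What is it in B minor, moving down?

G minor down to B minor is a minor sixth; each chord root moves by that interval while the quality stays the same.
Cm7: root C down a minor sixth → E, giving Em7.
Cm: root C down a minor sixth → E, giving Em.
Fm: root F down a minor sixth → A, giving Am.
Cadd9: root C down a minor sixth → E, giving Eadd9.

Em7 Em Am Eadd9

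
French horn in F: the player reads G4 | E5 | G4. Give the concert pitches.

Written C4 on the French horn in F sounds as F3, a perfect fifth lower; apply that shift to every note.
G4 gives C4
E5 gives A4
G4 gives C4

C4 A4 C4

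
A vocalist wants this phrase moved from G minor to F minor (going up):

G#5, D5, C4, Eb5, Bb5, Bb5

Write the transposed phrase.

F#6 C6 Bb4 Db6 Ab6 Ab6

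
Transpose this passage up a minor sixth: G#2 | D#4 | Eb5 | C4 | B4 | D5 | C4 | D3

G#2 to E3
D#4 to B4
Eb5 to Cb6
C4 to Ab4
B4 to G5
D5 to Bb5
C4 to Ab4
D3 to Bb3

E3 B4 Cb6 Ab4 G5 Bb5 Ab4 Bb3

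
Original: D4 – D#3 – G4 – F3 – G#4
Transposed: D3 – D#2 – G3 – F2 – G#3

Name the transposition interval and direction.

down a perfect octave

From D4 to D3 is 8 letter names — an octave of some quality.
D3 to D4 is 12 semitones, which makes it a perfect octave; the second version is lower, so the direction is down.
Checking another pair — G#4 → G#3 — gives the same interval.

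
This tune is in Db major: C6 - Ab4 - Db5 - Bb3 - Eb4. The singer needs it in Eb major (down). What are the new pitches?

D5 Bb3 Eb4 C3 F3

Db major to Eb major down is a minor seventh, so every note moves down by that interval.
C6 to D5
Ab4 to Bb3
Db5 to Eb4
Bb3 to C3
Eb4 to F3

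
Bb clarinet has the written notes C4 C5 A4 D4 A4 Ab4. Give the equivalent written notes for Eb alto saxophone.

G4 G5 E5 A4 E5 Eb5

First find concert pitch: the Bb clarinet sounds a major second below written, so C4 C5 A4 D4 A4 Ab4 sounds Bb3 Bb4 G4 C4 G4 Gb4.
Then write for Eb alto saxophone: it sounds a major sixth below written, so the part must be a major sixth above concert.
Bb3 → G4
Bb4 → G5
G4 → E5
C4 → A4
G4 → E5
Gb4 → Eb5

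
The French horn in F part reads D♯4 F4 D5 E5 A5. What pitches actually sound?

G#3 Bb3 G4 A4 D5

Written C4 on the French horn in F sounds as F3, a perfect fifth lower; apply that shift to every note.
D#4 becomes G#3
F4 becomes Bb3
D5 becomes G4
E5 becomes A4
A5 becomes D5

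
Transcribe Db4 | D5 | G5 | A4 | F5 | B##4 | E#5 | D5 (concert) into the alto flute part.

Gb4 G5 C6 D5 Bb5 E##5 A#5 G5

The alto flute sounds a perfect fourth below written, so the written part must be a perfect fourth above concert — transpose each note up.
Db4 -> Gb4
D5 -> G5
G5 -> C6
A4 -> D5
F5 -> Bb5
B##4 -> E##5
E#5 -> A#5
D5 -> G5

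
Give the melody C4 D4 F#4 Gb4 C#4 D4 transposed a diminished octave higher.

Cb5 Db5 F5 Gbb5 C5 Db5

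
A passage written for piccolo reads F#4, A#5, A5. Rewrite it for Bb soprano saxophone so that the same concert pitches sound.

First find concert pitch: the piccolo sounds a perfect octave above written, so F#4 A#5 A5 sounds F#5 A#6 A6.
Then write for Bb soprano saxophone: it sounds a major second below written, so the part must be a major second above concert.
F#5 → G#5
A#6 → B#6
A6 → B6

G#5 B#6 B6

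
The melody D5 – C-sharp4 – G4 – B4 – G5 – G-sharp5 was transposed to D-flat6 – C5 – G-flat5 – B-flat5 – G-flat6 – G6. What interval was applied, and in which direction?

From D5 to Db6 is 8 letter names — an octave of some quality.
D5 to Db6 is 11 semitones, which makes it a diminished octave; the second version is higher, so the direction is up.
Checking another pair — G#5 → G6 — gives the same interval.

up a diminished octave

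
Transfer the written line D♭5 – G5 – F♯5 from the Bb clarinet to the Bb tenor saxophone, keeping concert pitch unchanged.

First find concert pitch: the Bb clarinet sounds a major second below written, so D♭5 G5 F♯5 sounds Cb5 F5 E5.
Then write for Bb tenor saxophone: it sounds a major ninth below written, so the part must be a major ninth above concert.
Cb5 → Db6
F5 → G6
E5 → F#6

Db6 G6 F#6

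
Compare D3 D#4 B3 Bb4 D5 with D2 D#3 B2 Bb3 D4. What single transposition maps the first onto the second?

From D3 to D2 is 8 letter names — an octave of some quality.
D2 to D3 is 12 semitones, which makes it a perfect octave; the second version is lower, so the direction is down.
Checking another pair — D5 → D4 — gives the same interval.

down a perfect octave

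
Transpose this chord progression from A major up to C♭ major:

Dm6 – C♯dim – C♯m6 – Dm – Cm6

A major up to C♭ major is a diminished third; each chord root moves by that interval while the quality stays the same.
Dm6: root D up a diminished third → Fb, giving Fbm6.
C♯dim: root C♯ up a diminished third → Eb, giving Ebdim.
C♯m6: root C♯ up a diminished third → Eb, giving Ebm6.
Dm: root D up a diminished third → Fb, giving Fbm.
Cm6: root C up a diminished third → Ebb, giving Ebbm6.

Fbm6 Ebdim Ebm6 Fbm Ebbm6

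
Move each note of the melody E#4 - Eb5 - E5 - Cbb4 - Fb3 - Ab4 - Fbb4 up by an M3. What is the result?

A major third up from E#4 gives G##4.
Eb5: a third up reaches G, and 4 semitones makes it G5.
E5: a third up reaches G, and 4 semitones makes it G#5.
Cbb4 up a major third is Ebb4.
Fb3: a third up reaches A, and 4 semitones makes it Ab3.
Ab4: a third up reaches C, and 4 semitones makes it C5.
Fbb4 up a major third is Abb4.

G##4 G5 G#5 Ebb4 Ab3 C5 Abb4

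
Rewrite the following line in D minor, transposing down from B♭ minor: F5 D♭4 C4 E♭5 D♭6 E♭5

From B♭ down to D is a minor sixth; apply that to each pitch.
F5 → A4
Db4 → F3
C4 → E3
Eb5 → G4
Db6 → F5
Eb5 → G4

A4 F3 E3 G4 F5 G4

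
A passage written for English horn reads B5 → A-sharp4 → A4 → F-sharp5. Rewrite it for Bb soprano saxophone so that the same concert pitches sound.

F#5 E#4 E4 C#5

First find concert pitch: the English horn sounds a perfect fifth below written, so B5 A-sharp4 A4 F-sharp5 sounds E5 D#4 D4 B4.
Then write for Bb soprano saxophone: it sounds a major second below written, so the part must be a major second above concert.
E5 → F#5
D#4 → E#4
D4 → E4
B4 → C#5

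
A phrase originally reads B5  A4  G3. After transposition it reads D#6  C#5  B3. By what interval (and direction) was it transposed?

up a major third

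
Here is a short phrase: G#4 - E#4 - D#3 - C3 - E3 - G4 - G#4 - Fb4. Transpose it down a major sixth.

B3 G#3 F#2 Eb2 G2 Bb3 B3 Abb3

G#4 to B3
E#4 to G#3
D#3 to F#2
C3 to Eb2
E3 to G2
G4 to Bb3
G#4 to B3
Fb4 to Abb3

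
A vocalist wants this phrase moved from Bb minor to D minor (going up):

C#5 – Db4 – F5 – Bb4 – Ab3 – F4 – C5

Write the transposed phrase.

E#5 F4 A5 D5 C4 A4 E5

From Bb up to D is a major third; apply that to each pitch.
C#5 gives E#5
Db4 gives F4
F5 gives A5
Bb4 gives D5
Ab3 gives C4
F4 gives A4
C5 gives E5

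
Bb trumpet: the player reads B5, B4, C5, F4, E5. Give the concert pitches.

A5 A4 Bb4 Eb4 D5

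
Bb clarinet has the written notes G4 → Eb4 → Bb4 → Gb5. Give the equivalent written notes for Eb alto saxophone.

First find concert pitch: the Bb clarinet sounds a major second below written, so G4 Eb4 Bb4 Gb5 sounds F4 Db4 Ab4 Fb5.
Then write for Eb alto saxophone: it sounds a major sixth below written, so the part must be a major sixth above concert.
F4 → D5
Db4 → Bb4
Ab4 → F5
Fb5 → Db6

D5 Bb4 F5 Db6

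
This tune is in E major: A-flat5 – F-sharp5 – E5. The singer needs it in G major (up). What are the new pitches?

Cb6 A5 G5

E major to G major up is a minor third, so every note moves up by that interval.
Ab5 gives Cb6
F#5 gives A5
E5 gives G5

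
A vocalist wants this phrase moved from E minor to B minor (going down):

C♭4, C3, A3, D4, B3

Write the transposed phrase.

E minor to B minor down is a perfect fourth, so every note moves down by that interval.
Cb4 → Gb3
C3 → G2
A3 → E3
D4 → A3
B3 → F#3

Gb3 G2 E3 A3 F#3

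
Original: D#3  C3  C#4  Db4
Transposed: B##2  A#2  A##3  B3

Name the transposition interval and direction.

down a diminished third

Take the first pair: D#3 → B##2. D to B spans 3 letter names, so the interval is some kind of third.
B##2 to D#3 is 2 semitones, which makes it a diminished third; the second version is lower, so the direction is down.
Checking another pair — Db4 → B3 — gives the same interval.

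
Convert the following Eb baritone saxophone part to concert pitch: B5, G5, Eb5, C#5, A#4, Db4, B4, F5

D4 Bb3 Gb3 E3 C#3 Fb2 D3 Ab3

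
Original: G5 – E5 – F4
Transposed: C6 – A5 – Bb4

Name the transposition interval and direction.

up a perfect fourth

Take the first pair: G5 → C6. G to C spans 4 letter names, so the interval is some kind of fourth.
G5 to C6 is 5 semitones, which makes it a perfect fourth; the second version is higher, so the direction is up.
Checking another pair — F4 → Bb4 — gives the same interval.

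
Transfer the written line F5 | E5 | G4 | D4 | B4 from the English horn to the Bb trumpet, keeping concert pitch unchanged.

C5 B4 D4 A3 F#4

First find concert pitch: the English horn sounds a perfect fifth below written, so F5 E5 G4 D4 B4 sounds Bb4 A4 C4 G3 E4.
Then write for Bb trumpet: it sounds a major second below written, so the part must be a major second above concert.
Bb4 → C5
A4 → B4
C4 → D4
G3 → A3
E4 → F#4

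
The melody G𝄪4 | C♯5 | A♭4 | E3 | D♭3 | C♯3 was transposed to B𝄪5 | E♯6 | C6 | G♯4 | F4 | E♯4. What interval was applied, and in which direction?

Take the first pair: G##4 → B##5. G to B spans 10 letter names, so the interval is some kind of tenth.
G##4 to B##5 is 16 semitones, which makes it a major tenth; the second version is higher, so the direction is up.
Checking another pair — C#3 → E#4 — gives the same interval.

up a major tenth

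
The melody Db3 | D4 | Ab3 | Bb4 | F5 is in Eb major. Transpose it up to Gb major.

Fb3 F4 Cb4 Db5 Ab5

Eb major to Gb major up is a minor third, so every note moves up by that interval.
Db3 becomes Fb3
D4 becomes F4
Ab3 becomes Cb4
Bb4 becomes Db5
F5 becomes Ab5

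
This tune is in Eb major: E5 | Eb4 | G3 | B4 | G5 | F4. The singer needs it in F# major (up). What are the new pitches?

F##5 F#4 A#3 C##5 A#5 G#4

From Eb up to F# is an augmented second; apply that to each pitch.
E5 → F##5
Eb4 → F#4
G3 → A#3
B4 → C##5
G5 → A#5
F4 → G#4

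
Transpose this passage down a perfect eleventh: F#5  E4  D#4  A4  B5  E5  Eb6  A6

F#5: an eleventh down reaches C, and 17 semitones makes it C#4.
E4: an eleventh down reaches B, and 17 semitones makes it B2.
D#4 down a perfect eleventh is A#2.
A4: an eleventh down reaches E, and 17 semitones makes it E3.
B5: an eleventh down reaches F, and 17 semitones makes it F#4.
A perfect eleventh down from E5 gives B3.
Eb6: an eleventh down reaches B, and 17 semitones makes it Bb4.
A perfect eleventh down from A6 gives E5.

C#4 B2 A#2 E3 F#4 B3 Bb4 E5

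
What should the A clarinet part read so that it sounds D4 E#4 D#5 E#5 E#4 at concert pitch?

F4 G#4 F#5 G#5 G#4

The A clarinet sounds a minor third below written, so the written part must be a minor third above concert — transpose each note up.
D4 becomes F4
E#4 becomes G#4
D#5 becomes F#5
E#5 becomes G#5
E#4 becomes G#4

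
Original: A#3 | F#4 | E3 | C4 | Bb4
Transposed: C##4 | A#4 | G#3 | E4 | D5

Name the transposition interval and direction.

up a major third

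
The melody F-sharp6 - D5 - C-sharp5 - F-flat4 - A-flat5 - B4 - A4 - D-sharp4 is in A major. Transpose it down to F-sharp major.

From A down to F-sharp is a minor third; apply that to each pitch.
F#6 to D#6
D5 to B4
C#5 to A#4
Fb4 to Db4
Ab5 to F5
B4 to G#4
A4 to F#4
D#4 to B#3

D#6 B4 A#4 Db4 F5 G#4 F#4 B#3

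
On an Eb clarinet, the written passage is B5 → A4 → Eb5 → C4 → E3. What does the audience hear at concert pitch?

The Eb clarinet sounds a minor third above written, so transpose each written note up a minor third.
B5 -> D6
A4 -> C5
Eb5 -> Gb5
C4 -> Eb4
E3 -> G3

D6 C5 Gb5 Eb4 G3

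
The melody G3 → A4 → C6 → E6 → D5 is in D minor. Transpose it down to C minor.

F3 G4 Bb5 D6 C5

D minor to C minor down is a major second, so every note moves down by that interval.
G3 -> F3
A4 -> G4
C6 -> Bb5
E6 -> D6
D5 -> C5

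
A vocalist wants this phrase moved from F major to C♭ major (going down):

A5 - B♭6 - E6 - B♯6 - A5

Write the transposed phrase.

Eb5 Fb6 Bb5 F#6 Eb5

F major to C♭ major down is an augmented fourth, so every note moves down by that interval.
A5 → Eb5
Bb6 → Fb6
E6 → Bb5
B#6 → F#6
A5 → Eb5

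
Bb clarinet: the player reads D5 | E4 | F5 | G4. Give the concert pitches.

C5 D4 Eb5 F4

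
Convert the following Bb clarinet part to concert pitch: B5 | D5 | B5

A5 C5 A5

The Bb clarinet sounds a major second below written, so transpose each written note down a major second.
B5 → A5
D5 → C5
B5 → A5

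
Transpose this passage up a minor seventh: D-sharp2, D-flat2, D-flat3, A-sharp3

C#3 Cb3 Cb4 G#4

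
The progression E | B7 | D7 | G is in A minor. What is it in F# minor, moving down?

A minor down to F# minor is a minor third; each chord root moves by that interval while the quality stays the same.
E: root E down a minor third → C#, giving C#.
B7: root B down a minor third → G#, giving G#7.
D7: root D down a minor third → B, giving B7.
G: root G down a minor third → E, giving E.

C# G#7 B7 E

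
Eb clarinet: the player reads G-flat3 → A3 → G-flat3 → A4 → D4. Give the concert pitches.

Written C4 on the Eb clarinet sounds as Eb4, a minor third higher; apply that shift to every note.
Gb3 to Bbb3
A3 to C4
Gb3 to Bbb3
A4 to C5
D4 to F4

Bbb3 C4 Bbb3 C5 F4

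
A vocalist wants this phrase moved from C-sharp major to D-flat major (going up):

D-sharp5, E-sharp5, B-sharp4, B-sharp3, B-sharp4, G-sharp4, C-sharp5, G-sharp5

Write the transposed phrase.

Eb5 F5 C5 C4 C5 Ab4 Db5 Ab5

C-sharp major to D-flat major up is a diminished second, so every note moves up by that interval.
D#5 becomes Eb5
E#5 becomes F5
B#4 becomes C5
B#3 becomes C4
B#4 becomes C5
G#4 becomes Ab4
C#5 becomes Db5
G#5 becomes Ab5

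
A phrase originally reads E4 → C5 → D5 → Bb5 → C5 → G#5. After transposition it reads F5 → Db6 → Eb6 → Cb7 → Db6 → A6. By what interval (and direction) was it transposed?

Take the first pair: E4 → F5. E to F spans 9 letter names, so the interval is some kind of ninth.
E4 to F5 is 13 semitones, which makes it a minor ninth; the second version is higher, so the direction is up.
Checking another pair — G#5 → A6 — gives the same interval.

up a minor ninth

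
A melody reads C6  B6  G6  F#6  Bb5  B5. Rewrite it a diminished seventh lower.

D#5 C##6 A#5 G##5 C#5 C##5

C6 to D#5
B6 to C##6
G6 to A#5
F#6 to G##5
Bb5 to C#5
B5 to C##5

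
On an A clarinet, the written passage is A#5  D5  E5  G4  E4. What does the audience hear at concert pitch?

The A clarinet sounds a minor third below written, so transpose each written note down a minor third.
A#5 → F##5
D5 → B4
E5 → C#5
G4 → E4
E4 → C#4

F##5 B4 C#5 E4 C#4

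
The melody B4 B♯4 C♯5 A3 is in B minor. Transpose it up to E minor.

B minor to E minor up is a perfect fourth, so every note moves up by that interval.
B4 → E5
B#4 → E#5
C#5 → F#5
A3 → D4

E5 E#5 F#5 D4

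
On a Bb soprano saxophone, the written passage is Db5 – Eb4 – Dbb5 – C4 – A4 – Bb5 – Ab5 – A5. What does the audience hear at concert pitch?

The Bb soprano saxophone sounds a major second below written, so transpose each written note down a major second.
Db5 gives Cb5
Eb4 gives Db4
Dbb5 gives Cbb5
C4 gives Bb3
A4 gives G4
Bb5 gives Ab5
Ab5 gives Gb5
A5 gives G5

Cb5 Db4 Cbb5 Bb3 G4 Ab5 Gb5 G5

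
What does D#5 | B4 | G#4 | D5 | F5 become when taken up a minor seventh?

C#6 A5 F#5 C6 Eb6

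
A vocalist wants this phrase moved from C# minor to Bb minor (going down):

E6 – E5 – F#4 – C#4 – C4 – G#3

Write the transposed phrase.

Db6 Db5 Eb4 Bb3 Bbb3 F3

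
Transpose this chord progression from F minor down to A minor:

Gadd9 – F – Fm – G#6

F minor down to A minor is a minor sixth; each chord root moves by that interval while the quality stays the same.
Gadd9: root G down a minor sixth → B, giving Badd9.
F: root F down a minor sixth → A, giving A.
Fm: root F down a minor sixth → A, giving Am.
G#6: root G# down a minor sixth → B#, giving B#6.

Badd9 A Am B#6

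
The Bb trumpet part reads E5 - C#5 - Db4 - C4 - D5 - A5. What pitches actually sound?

D5 B4 Cb4 Bb3 C5 G5

Written C4 on the Bb trumpet sounds as Bb3, a major second lower; apply that shift to every note.
E5 becomes D5
C#5 becomes B4
Db4 becomes Cb4
C4 becomes Bb3
D5 becomes C5
A5 becomes G5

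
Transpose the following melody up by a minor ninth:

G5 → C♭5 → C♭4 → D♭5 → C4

G5 -> Ab6
Cb5 -> Dbb6
Cb4 -> Dbb5
Db5 -> Ebb6
C4 -> Db5

Ab6 Dbb6 Dbb5 Ebb6 Db5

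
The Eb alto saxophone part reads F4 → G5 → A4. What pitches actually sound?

Ab3 Bb4 C4

Written C4 on the Eb alto saxophone sounds as Eb3, a major sixth lower; apply that shift to every note.
F4 -> Ab3
G5 -> Bb4
A4 -> C4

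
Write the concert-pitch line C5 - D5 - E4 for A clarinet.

Eb5 F5 G4

The A clarinet sounds a minor third below written, so the written part must be a minor third above concert — transpose each note up.
C5 → Eb5
D5 → F5
E4 → G4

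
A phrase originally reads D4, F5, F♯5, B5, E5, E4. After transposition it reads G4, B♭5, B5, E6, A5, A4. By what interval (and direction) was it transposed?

up a perfect fourth

From D4 to G4 is 4 letter names — a fourth of some quality.
D4 to G4 is 5 semitones, which makes it a perfect fourth; the second version is higher, so the direction is up.
Checking another pair — E4 → A4 — gives the same interval.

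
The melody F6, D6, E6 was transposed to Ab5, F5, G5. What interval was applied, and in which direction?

down a major sixth

From F6 to Ab5 is 6 letter names — a sixth of some quality.
Ab5 to F6 is 9 semitones, which makes it a major sixth; the second version is lower, so the direction is down.
Checking another pair — E6 → G5 — gives the same interval.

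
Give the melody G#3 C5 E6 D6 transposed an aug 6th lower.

Bb2 Ebb4 Gb5 Fb5

G#3 gives Bb2
C5 gives Ebb4
E6 gives Gb5
D6 gives Fb5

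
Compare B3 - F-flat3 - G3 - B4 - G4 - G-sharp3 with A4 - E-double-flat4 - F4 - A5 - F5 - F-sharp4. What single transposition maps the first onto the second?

From B3 to A4 is 7 letter names — a seventh of some quality.
B3 to A4 is 10 semitones, which makes it a minor seventh; the second version is higher, so the direction is up.
Checking another pair — G#3 → F#4 — gives the same interval.

up a minor seventh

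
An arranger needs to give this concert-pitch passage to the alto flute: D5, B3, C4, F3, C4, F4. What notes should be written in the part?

G5 E4 F4 Bb3 F4 Bb4

Written C4 sounds as G3 on the alto flute, so concert pitches are written a perfect fourth up.
D5 gives G5
B3 gives E4
C4 gives F4
F3 gives Bb3
C4 gives F4
F4 gives Bb4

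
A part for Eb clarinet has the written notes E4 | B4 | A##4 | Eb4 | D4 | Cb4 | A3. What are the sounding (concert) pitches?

G4 D5 C##5 Gb4 F4 Ebb4 C4

The Eb clarinet sounds a minor third above written, so transpose each written note up a minor third.
E4 to G4
B4 to D5
A##4 to C##5
Eb4 to Gb4
D4 to F4
Cb4 to Ebb4
A3 to C4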